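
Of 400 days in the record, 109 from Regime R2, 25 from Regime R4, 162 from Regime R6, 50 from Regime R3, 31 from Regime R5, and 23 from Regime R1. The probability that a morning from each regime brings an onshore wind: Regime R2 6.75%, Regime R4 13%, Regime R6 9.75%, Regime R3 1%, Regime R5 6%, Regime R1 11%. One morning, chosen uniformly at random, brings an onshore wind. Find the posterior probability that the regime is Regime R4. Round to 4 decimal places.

Compute prior × likelihood for every hypothesis:
  Regime R2: 0.2725 × 0.0675 = 0.01839375
  Regime R4: 0.0625 × 0.13 = 0.008125
  Regime R6: 0.405 × 0.0975 = 0.0394875
  Regime R3: 0.125 × 0.01 = 0.00125
  Regime R5: 0.0775 × 0.06 = 0.00465
  Regime R1: 0.0575 × 0.11 = 0.006325
Total = 0.07823125.
P(Regime R4 | evidence) = 0.008125 / 0.07823125 ≈ 0.1039.

0.1039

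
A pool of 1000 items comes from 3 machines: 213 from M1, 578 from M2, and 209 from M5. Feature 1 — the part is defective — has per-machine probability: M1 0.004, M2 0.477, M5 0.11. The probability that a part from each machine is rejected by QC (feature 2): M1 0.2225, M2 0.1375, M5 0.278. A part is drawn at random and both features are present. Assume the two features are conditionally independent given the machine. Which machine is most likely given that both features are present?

M2

By Bayes' rule, posterior ∝ prior × likelihood:
  M1: 0.213 × 0.004 × 0.2225 = 0.00018957
  M2: 0.578 × 0.477 × 0.1375 = 0.037909575
  M5: 0.209 × 0.11 × 0.278 = 0.00639122
Total = 0.044490365.
Largest term belongs to M2, so M2 is most probable.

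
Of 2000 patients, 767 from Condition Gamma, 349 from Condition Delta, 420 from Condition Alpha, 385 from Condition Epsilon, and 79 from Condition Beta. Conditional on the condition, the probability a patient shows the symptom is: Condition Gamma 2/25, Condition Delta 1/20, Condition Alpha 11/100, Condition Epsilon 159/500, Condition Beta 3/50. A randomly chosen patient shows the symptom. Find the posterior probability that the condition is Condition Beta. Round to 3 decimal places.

By Bayes' rule, posterior ∝ prior × likelihood:
  Condition Gamma: 0.3835 × 0.08 = 0.03068
  Condition Delta: 0.1745 × 0.05 = 0.008725
  Condition Alpha: 0.21 × 0.11 = 0.0231
  Condition Epsilon: 0.1925 × 0.318 = 0.061215
  Condition Beta: 0.0395 × 0.06 = 0.00237
Normalizing constant = 0.12609.
P(Condition Beta | evidence) = 0.00237 / 0.12609 ≈ 0.019.

0.019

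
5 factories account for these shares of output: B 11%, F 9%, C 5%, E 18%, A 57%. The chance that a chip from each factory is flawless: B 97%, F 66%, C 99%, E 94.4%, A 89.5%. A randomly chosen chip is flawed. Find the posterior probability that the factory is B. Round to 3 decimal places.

0.032

Taking complements, P(flawed | each) = B 0.03, F 0.34, C 0.01, E 0.056, A 0.105.
Prior × likelihood for each hypothesis:
  B: 0.11 × 0.03 = 0.0033
  F: 0.09 × 0.34 = 0.0306
  C: 0.05 × 0.01 = 0.0005
  E: 0.18 × 0.056 = 0.01008
  A: 0.57 × 0.105 = 0.05985
Total = 0.10433.
P(B | evidence) = 0.0033 / 0.10433 ≈ 0.032.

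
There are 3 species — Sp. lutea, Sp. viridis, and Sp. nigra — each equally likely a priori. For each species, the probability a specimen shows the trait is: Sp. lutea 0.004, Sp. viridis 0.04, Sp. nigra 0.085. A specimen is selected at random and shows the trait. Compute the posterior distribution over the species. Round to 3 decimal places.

With a uniform prior (1/3 each), posterior ∝ likelihood:
  Sp. lutea: 0.004
  Sp. viridis: 0.04
  Sp. nigra: 0.085
Sum = 0.129.
P(Sp. lutea | trait) = 0.004/0.129 ≈ 0.031
P(Sp. viridis | trait) = 0.04/0.129 ≈ 0.310
P(Sp. nigra | trait) = 0.085/0.129 ≈ 0.659

Sp. lutea 0.031, Sp. viridis 0.310, Sp. nigra 0.659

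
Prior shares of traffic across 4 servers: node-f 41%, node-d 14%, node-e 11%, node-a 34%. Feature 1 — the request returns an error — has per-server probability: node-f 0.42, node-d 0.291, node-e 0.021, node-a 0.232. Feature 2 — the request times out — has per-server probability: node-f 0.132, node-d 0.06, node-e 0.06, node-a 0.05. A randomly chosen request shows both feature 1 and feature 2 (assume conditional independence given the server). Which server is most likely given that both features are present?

node-f

Compute prior × likelihood for every hypothesis:
  node-f: 0.41 × 0.42 × 0.132 = 0.0227304
  node-d: 0.14 × 0.291 × 0.06 = 0.0024444
  node-e: 0.11 × 0.021 × 0.06 = 0.0001386
  node-a: 0.34 × 0.232 × 0.05 = 0.003944
Sum = 0.0292574.
Largest term belongs to node-f, so node-f is most probable.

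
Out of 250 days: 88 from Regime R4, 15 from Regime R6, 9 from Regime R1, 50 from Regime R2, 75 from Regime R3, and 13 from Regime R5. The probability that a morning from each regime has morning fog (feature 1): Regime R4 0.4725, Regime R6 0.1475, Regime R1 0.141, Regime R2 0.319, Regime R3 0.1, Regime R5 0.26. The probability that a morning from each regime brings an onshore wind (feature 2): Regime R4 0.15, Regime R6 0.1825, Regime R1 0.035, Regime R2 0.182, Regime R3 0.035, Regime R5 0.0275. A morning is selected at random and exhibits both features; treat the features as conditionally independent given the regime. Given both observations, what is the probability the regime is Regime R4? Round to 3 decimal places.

0.627

By Bayes' rule, posterior ∝ prior × likelihood:
  Regime R4: 0.352 × 0.4725 × 0.15 = 0.024948
  Regime R6: 0.06 × 0.1475 × 0.1825 = 0.001615125
  Regime R1: 0.036 × 0.141 × 0.035 = 0.00017766
  Regime R2: 0.2 × 0.319 × 0.182 = 0.0116116
  Regime R3: 0.3 × 0.1 × 0.035 = 0.00105
  Regime R5: 0.052 × 0.26 × 0.0275 = 0.0003718
Normalizing constant = 0.039774185.
P(Regime R4 | evidence) = 0.024948 / 0.039774185 ≈ 0.627.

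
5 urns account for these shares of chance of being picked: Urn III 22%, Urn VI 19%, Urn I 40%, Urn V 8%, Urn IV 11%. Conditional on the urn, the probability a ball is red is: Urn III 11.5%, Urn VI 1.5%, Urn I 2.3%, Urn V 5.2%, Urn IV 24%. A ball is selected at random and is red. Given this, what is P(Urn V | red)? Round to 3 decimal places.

0.061

Unnormalized posteriors (prior × likelihood):
  Urn III: 0.22 × 0.115 = 0.0253
  Urn VI: 0.19 × 0.015 = 0.00285
  Urn I: 0.4 × 0.023 = 0.0092
  Urn V: 0.08 × 0.052 = 0.00416
  Urn IV: 0.11 × 0.24 = 0.0264
Total = 0.06791.
P(Urn V | evidence) = 0.00416 / 0.06791 ≈ 0.061.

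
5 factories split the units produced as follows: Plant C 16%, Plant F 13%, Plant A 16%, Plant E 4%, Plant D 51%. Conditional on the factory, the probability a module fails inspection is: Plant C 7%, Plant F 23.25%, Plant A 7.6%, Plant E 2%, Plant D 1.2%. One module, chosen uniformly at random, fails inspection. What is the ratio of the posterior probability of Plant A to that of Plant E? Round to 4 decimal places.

By Bayes' rule, posterior ∝ prior × likelihood:
  Plant C: 0.16 × 0.07 = 0.0112
  Plant F: 0.13 × 0.2325 = 0.030225
  Plant A: 0.16 × 0.076 = 0.01216
  Plant E: 0.04 × 0.02 = 0.0008
  Plant D: 0.51 × 0.012 = 0.00612
Total = 0.060505.
The ratio is 0.01216 / 0.0008 (the normalizer cancels) = 15.2000.

15.2000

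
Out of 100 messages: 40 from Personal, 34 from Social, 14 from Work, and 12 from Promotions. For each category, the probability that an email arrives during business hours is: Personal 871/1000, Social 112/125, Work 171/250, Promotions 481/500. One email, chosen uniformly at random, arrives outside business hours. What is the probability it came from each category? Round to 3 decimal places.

Taking complements, P(off-hours | each) = Personal 0.129, Social 0.104, Work 0.316, Promotions 0.038.
By Bayes' rule, posterior ∝ prior × likelihood:
  Personal: 0.4 × 0.129 = 0.0516
  Social: 0.34 × 0.104 = 0.03536
  Work: 0.14 × 0.316 = 0.04424
  Promotions: 0.12 × 0.038 = 0.00456
Normalizing constant = 0.13576.
P(Personal | off-hours) = 0.0516/0.13576 ≈ 0.380
P(Social | off-hours) = 0.03536/0.13576 ≈ 0.260
P(Work | off-hours) = 0.04424/0.13576 ≈ 0.326
P(Promotions | off-hours) = 0.00456/0.13576 ≈ 0.034

Personal 0.380, Social 0.260, Work 0.326, Promotions 0.034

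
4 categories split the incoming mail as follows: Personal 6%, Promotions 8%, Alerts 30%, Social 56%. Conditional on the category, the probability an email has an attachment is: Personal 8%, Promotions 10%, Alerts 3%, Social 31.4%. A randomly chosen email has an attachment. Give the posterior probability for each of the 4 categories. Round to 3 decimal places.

Compute prior × likelihood for every hypothesis:
  Personal: 0.06 × 0.08 = 0.0048
  Promotions: 0.08 × 0.1 = 0.008
  Alerts: 0.3 × 0.03 = 0.009
  Social: 0.56 × 0.314 = 0.17584
Normalizing constant = 0.19764.
P(Personal | attachment) = 0.0048/0.19764 ≈ 0.024
P(Promotions | attachment) = 0.008/0.19764 ≈ 0.040
P(Alerts | attachment) = 0.009/0.19764 ≈ 0.046
P(Social | attachment) = 0.17584/0.19764 ≈ 0.890

Personal 0.024, Promotions 0.040, Alerts 0.046, Social 0.890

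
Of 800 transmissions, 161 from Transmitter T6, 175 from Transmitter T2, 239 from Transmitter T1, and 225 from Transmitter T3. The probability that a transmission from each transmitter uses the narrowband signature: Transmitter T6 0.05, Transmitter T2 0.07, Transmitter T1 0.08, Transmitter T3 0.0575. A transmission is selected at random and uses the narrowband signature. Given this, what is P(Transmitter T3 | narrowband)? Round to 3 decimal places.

By Bayes' rule, posterior ∝ prior × likelihood:
  Transmitter T6: 0.20125 × 0.05 = 0.0100625
  Transmitter T2: 0.21875 × 0.07 = 0.0153125
  Transmitter T1: 0.29875 × 0.08 = 0.0239
  Transmitter T3: 0.28125 × 0.0575 = 0.016171875
Total = 0.065446875.
P(Transmitter T3 | evidence) = 0.016171875 / 0.065446875 ≈ 0.247.

0.247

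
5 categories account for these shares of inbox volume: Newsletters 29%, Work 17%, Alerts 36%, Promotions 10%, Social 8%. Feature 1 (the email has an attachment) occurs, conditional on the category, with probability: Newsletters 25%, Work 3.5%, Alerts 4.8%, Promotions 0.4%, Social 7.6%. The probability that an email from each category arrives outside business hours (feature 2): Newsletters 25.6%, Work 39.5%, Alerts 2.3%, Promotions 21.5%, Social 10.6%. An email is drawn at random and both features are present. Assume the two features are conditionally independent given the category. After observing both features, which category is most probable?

Newsletters

By Bayes' rule, posterior ∝ prior × likelihood:
  Newsletters: 0.29 × 0.25 × 0.256 = 0.01856
  Work: 0.17 × 0.035 × 0.395 = 0.00235025
  Alerts: 0.36 × 0.048 × 0.023 = 0.00039744
  Promotions: 0.1 × 0.004 × 0.215 = 0.000086
  Social: 0.08 × 0.076 × 0.106 = 0.00064448
Sum = 0.02203817.
Largest term belongs to Newsletters, so Newsletters is most probable.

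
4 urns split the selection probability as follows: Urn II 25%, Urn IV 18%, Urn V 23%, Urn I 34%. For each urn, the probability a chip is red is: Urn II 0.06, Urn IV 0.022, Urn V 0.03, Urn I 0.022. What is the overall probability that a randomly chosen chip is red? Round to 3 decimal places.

Prior × likelihood for each hypothesis:
  Urn II: 0.25 × 0.06 = 0.015
  Urn IV: 0.18 × 0.022 = 0.00396
  Urn V: 0.23 × 0.03 = 0.0069
  Urn I: 0.34 × 0.022 = 0.00748
P(red) = 0.015 + 0.00396 + 0.0069 + 0.00748 = 0.03334 → 0.033.

0.033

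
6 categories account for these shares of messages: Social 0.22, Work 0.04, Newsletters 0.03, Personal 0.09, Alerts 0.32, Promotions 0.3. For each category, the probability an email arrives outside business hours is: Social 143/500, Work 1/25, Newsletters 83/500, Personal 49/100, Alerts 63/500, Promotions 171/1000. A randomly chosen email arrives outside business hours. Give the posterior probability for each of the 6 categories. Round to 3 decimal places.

Social 0.307, Work 0.008, Newsletters 0.024, Personal 0.215, Alerts 0.196, Promotions 0.250

Prior × likelihood for each hypothesis:
  Social: 0.22 × 0.286 = 0.06292
  Work: 0.04 × 0.04 = 0.0016
  Newsletters: 0.03 × 0.166 = 0.00498
  Personal: 0.09 × 0.49 = 0.0441
  Alerts: 0.32 × 0.126 = 0.04032
  Promotions: 0.3 × 0.171 = 0.0513
Sum = 0.20522.
P(Social | off-hours) = 0.06292/0.20522 ≈ 0.307
P(Work | off-hours) = 0.0016/0.20522 ≈ 0.008
P(Newsletters | off-hours) = 0.00498/0.20522 ≈ 0.024
P(Personal | off-hours) = 0.0441/0.20522 ≈ 0.215
P(Alerts | off-hours) = 0.04032/0.20522 ≈ 0.196
P(Promotions | off-hours) = 0.0513/0.20522 ≈ 0.250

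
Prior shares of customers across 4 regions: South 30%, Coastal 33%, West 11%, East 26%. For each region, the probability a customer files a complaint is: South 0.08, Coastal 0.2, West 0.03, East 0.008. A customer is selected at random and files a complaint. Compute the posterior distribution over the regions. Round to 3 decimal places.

By Bayes' rule, posterior ∝ prior × likelihood:
  South: 0.3 × 0.08 = 0.024
  Coastal: 0.33 × 0.2 = 0.066
  West: 0.11 × 0.03 = 0.0033
  East: 0.26 × 0.008 = 0.00208
Normalizing constant = 0.09538.
P(South | complaint) = 0.024/0.09538 ≈ 0.252
P(Coastal | complaint) = 0.066/0.09538 ≈ 0.692
P(West | complaint) = 0.0033/0.09538 ≈ 0.035
P(East | complaint) = 0.00208/0.09538 ≈ 0.022
(Check: 0.252+0.692+0.035+0.022 = 1.001.)

South 0.252, Coastal 0.692, West 0.035, East 0.022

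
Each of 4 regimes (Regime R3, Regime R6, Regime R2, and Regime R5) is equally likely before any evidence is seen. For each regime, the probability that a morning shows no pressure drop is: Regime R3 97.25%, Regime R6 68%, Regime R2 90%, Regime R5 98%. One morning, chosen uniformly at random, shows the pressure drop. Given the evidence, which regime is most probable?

Regime R6

Taking complements, P(drop | each) = Regime R3 0.0275, Regime R6 0.32, Regime R2 0.1, Regime R5 0.02.
With a uniform prior (1/4 each), posterior ∝ likelihood:
  Regime R3: 0.0275
  Regime R6: 0.32
  Regime R2: 0.1
  Regime R5: 0.02
Sum = 0.4675.
Largest term belongs to Regime R6, so Regime R6 is most probable.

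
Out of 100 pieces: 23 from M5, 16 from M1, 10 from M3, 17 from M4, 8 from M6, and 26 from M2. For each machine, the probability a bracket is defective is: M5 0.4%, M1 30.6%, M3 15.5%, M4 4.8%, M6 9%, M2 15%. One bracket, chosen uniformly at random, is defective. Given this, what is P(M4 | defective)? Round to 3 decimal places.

0.068

Compute prior × likelihood for every hypothesis:
  M5: 0.23 × 0.004 = 0.00092
  M1: 0.16 × 0.306 = 0.04896
  M3: 0.1 × 0.155 = 0.0155
  M4: 0.17 × 0.048 = 0.00816
  M6: 0.08 × 0.09 = 0.0072
  M2: 0.26 × 0.15 = 0.039
Sum = 0.11974.
P(M4 | evidence) = 0.00816 / 0.11974 ≈ 0.068.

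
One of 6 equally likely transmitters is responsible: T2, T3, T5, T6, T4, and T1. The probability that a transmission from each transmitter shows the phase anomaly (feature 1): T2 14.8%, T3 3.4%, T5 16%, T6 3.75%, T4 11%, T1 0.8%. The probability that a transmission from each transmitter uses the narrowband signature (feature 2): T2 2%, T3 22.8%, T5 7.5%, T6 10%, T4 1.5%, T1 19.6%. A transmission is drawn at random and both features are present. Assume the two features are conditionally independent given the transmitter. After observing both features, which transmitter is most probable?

With a uniform prior (1/6 each), posterior ∝ likelihood:
  T2: 0.148 × 0.02 = 0.00296
  T3: 0.034 × 0.228 = 0.007752
  T5: 0.16 × 0.075 = 0.012
  T6: 0.0375 × 0.1 = 0.00375
  T4: 0.11 × 0.015 = 0.00165
  T1: 0.008 × 0.196 = 0.001568
Total = 0.02968.
Largest term belongs to T5, so T5 is most probable.

T5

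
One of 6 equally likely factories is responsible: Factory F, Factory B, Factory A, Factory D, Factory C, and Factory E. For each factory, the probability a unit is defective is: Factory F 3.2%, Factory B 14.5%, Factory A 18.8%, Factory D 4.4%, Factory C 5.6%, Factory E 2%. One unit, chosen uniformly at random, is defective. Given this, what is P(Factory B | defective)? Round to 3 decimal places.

Since the prior is uniform, the posterior is proportional to the likelihood:
  Factory F: 0.032
  Factory B: 0.145
  Factory A: 0.188
  Factory D: 0.044
  Factory C: 0.056
  Factory E: 0.02
Total = 0.485.
P(Factory B | evidence) = 0.145 / 0.485 ≈ 0.299.

0.299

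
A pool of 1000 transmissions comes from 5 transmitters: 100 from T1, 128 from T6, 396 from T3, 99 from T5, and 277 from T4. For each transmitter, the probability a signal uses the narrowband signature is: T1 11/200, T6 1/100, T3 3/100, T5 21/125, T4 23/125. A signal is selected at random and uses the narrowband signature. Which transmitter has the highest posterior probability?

T4

Unnormalized posteriors (prior × likelihood):
  T1: 0.1 × 0.055 = 0.0055
  T6: 0.128 × 0.01 = 0.00128
  T3: 0.396 × 0.03 = 0.01188
  T5: 0.099 × 0.168 = 0.016632
  T4: 0.277 × 0.184 = 0.050968
Normalizing constant = 0.08626.
Largest term belongs to T4, so T4 is most probable.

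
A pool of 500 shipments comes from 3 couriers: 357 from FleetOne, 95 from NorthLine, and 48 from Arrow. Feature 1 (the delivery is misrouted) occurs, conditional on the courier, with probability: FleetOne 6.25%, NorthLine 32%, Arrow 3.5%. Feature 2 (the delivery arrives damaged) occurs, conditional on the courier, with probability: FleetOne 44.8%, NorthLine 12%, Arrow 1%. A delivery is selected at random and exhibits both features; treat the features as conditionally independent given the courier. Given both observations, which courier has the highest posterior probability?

Compute prior × likelihood for every hypothesis:
  FleetOne: 0.714 × 0.0625 × 0.448 = 0.019992
  NorthLine: 0.19 × 0.32 × 0.12 = 0.007296
  Arrow: 0.096 × 0.035 × 0.01 = 0.0000336
Sum = 0.0273216.
Largest term belongs to FleetOne, so FleetOne is most probable.

FleetOne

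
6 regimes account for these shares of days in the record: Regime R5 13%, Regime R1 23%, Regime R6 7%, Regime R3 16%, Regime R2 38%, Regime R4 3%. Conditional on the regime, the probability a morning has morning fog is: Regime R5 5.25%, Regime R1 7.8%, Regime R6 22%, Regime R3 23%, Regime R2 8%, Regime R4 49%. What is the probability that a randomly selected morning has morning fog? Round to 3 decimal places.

By Bayes' rule, posterior ∝ prior × likelihood:
  Regime R5: 0.13 × 0.0525 = 0.006825
  Regime R1: 0.23 × 0.078 = 0.01794
  Regime R6: 0.07 × 0.22 = 0.0154
  Regime R3: 0.16 × 0.23 = 0.0368
  Regime R2: 0.38 × 0.08 = 0.0304
  Regime R4: 0.03 × 0.49 = 0.0147
P(fog) = 0.006825 + 0.01794 + 0.0154 + 0.0368 + 0.0304 + 0.0147 = 0.122065 → 0.122.

0.122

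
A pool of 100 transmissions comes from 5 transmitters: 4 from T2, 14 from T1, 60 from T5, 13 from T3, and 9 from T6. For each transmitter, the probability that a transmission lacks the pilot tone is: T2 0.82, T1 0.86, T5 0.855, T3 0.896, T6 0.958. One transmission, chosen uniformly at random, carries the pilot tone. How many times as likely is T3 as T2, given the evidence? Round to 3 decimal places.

1.878

Taking complements, P(pilot | each) = T2 0.18, T1 0.14, T5 0.145, T3 0.104, T6 0.042.
Unnormalized posteriors (prior × likelihood):
  T2: 0.04 × 0.18 = 0.0072
  T1: 0.14 × 0.14 = 0.0196
  T5: 0.6 × 0.145 = 0.087
  T3: 0.13 × 0.104 = 0.01352
  T6: 0.09 × 0.042 = 0.00378
Sum = 0.1311.
The ratio is 0.01352 / 0.0072 (the normalizer cancels) = 1.878.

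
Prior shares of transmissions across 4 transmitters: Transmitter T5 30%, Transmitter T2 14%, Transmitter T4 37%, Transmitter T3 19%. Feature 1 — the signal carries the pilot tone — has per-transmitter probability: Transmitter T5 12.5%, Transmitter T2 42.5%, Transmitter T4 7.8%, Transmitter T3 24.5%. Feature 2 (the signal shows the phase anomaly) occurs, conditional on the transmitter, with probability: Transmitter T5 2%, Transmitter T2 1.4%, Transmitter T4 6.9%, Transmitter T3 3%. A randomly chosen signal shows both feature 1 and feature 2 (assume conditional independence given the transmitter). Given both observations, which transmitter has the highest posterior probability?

Transmitter T4

Unnormalized posteriors (prior × likelihood):
  Transmitter T5: 0.3 × 0.125 × 0.02 = 0.00075
  Transmitter T2: 0.14 × 0.425 × 0.014 = 0.000833
  Transmitter T4: 0.37 × 0.078 × 0.069 = 0.00199134
  Transmitter T3: 0.19 × 0.245 × 0.03 = 0.0013965
Sum = 0.00497084.
Largest term belongs to Transmitter T4, so Transmitter T4 is most probable.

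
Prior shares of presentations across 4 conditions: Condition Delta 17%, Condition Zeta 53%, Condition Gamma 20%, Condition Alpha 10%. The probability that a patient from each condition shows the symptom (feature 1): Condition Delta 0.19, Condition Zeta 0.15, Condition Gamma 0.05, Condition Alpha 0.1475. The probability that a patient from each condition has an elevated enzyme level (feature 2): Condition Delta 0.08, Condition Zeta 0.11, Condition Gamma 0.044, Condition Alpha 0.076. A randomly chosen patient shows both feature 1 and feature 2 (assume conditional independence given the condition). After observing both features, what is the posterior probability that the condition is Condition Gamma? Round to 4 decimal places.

0.0341

Prior × likelihood for each hypothesis:
  Condition Delta: 0.17 × 0.19 × 0.08 = 0.002584
  Condition Zeta: 0.53 × 0.15 × 0.11 = 0.008745
  Condition Gamma: 0.2 × 0.05 × 0.044 = 0.00044
  Condition Alpha: 0.1 × 0.1475 × 0.076 = 0.001121
Sum = 0.01289.
P(Condition Gamma | evidence) = 0.00044 / 0.01289 ≈ 0.0341.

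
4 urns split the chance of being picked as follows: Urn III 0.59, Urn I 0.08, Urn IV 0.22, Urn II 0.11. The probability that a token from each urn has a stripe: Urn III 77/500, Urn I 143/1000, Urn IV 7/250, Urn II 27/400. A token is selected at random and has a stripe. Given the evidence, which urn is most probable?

Urn III

Compute prior × likelihood for every hypothesis:
  Urn III: 0.59 × 0.154 = 0.09086
  Urn I: 0.08 × 0.143 = 0.01144
  Urn IV: 0.22 × 0.028 = 0.00616
  Urn II: 0.11 × 0.0675 = 0.007425
Sum = 0.115885.
Largest term belongs to Urn III, so Urn III is most probable.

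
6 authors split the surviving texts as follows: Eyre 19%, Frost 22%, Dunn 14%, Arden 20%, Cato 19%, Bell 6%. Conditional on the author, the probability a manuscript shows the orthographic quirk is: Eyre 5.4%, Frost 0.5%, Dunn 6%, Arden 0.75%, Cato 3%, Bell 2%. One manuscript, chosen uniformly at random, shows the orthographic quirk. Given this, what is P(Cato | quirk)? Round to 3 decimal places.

Compute prior × likelihood for every hypothesis:
  Eyre: 0.19 × 0.054 = 0.01026
  Frost: 0.22 × 0.005 = 0.0011
  Dunn: 0.14 × 0.06 = 0.0084
  Arden: 0.2 × 0.0075 = 0.0015
  Cato: 0.19 × 0.03 = 0.0057
  Bell: 0.06 × 0.02 = 0.0012
Total = 0.02816.
P(Cato | evidence) = 0.0057 / 0.02816 ≈ 0.202.

0.202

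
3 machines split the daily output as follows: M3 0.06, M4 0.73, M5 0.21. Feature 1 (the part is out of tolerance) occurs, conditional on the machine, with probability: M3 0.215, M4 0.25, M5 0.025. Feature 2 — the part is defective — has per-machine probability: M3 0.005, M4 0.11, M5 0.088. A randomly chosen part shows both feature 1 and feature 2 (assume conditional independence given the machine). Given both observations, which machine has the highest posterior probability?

Prior × likelihood for each hypothesis:
  M3: 0.06 × 0.215 × 0.005 = 0.0000645
  M4: 0.73 × 0.25 × 0.11 = 0.020075
  M5: 0.21 × 0.025 × 0.088 = 0.000462
Sum = 0.0206015.
Largest term belongs to M4, so M4 is most probable.

M4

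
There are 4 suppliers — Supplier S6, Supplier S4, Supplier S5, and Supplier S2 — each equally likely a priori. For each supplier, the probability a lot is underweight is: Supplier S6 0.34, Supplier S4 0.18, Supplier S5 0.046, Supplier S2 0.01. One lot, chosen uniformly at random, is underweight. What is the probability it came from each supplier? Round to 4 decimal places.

With a uniform prior (1/4 each), posterior ∝ likelihood:
  Supplier S6: 0.34
  Supplier S4: 0.18
  Supplier S5: 0.046
  Supplier S2: 0.01
Total = 0.576.
P(Supplier S6 | underweight) = 0.34/0.576 ≈ 0.5903
P(Supplier S4 | underweight) = 0.18/0.576 ≈ 0.3125
P(Supplier S5 | underweight) = 0.046/0.576 ≈ 0.0799
P(Supplier S2 | underweight) = 0.01/0.576 ≈ 0.0174

Supplier S6 0.5903, Supplier S4 0.3125, Supplier S5 0.0799, Supplier S2 0.0174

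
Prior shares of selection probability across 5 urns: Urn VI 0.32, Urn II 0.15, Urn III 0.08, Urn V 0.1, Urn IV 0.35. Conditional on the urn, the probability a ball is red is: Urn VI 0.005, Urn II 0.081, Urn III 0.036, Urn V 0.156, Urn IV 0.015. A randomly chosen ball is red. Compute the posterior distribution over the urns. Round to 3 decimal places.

Compute prior × likelihood for every hypothesis:
  Urn VI: 0.32 × 0.005 = 0.0016
  Urn II: 0.15 × 0.081 = 0.01215
  Urn III: 0.08 × 0.036 = 0.00288
  Urn V: 0.1 × 0.156 = 0.0156
  Urn IV: 0.35 × 0.015 = 0.00525
Total = 0.03748.
P(Urn VI | red) = 0.0016/0.03748 ≈ 0.043
P(Urn II | red) = 0.01215/0.03748 ≈ 0.324
P(Urn III | red) = 0.00288/0.03748 ≈ 0.077
P(Urn V | red) = 0.0156/0.03748 ≈ 0.416
P(Urn IV | red) = 0.00525/0.03748 ≈ 0.140

Urn VI 0.043, Urn II 0.324, Urn III 0.077, Urn V 0.416, Urn IV 0.140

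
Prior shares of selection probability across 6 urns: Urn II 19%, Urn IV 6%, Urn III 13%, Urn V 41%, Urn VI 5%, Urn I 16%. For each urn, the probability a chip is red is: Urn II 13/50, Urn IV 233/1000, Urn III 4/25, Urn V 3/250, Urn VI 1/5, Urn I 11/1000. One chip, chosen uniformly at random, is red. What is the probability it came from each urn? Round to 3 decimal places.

By Bayes' rule, posterior ∝ prior × likelihood:
  Urn II: 0.19 × 0.26 = 0.0494
  Urn IV: 0.06 × 0.233 = 0.01398
  Urn III: 0.13 × 0.16 = 0.0208
  Urn V: 0.41 × 0.012 = 0.00492
  Urn VI: 0.05 × 0.2 = 0.01
  Urn I: 0.16 × 0.011 = 0.00176
Sum = 0.10086.
P(Urn II | red) = 0.0494/0.10086 ≈ 0.490
P(Urn IV | red) = 0.01398/0.10086 ≈ 0.139
P(Urn III | red) = 0.0208/0.10086 ≈ 0.206
P(Urn V | red) = 0.00492/0.10086 ≈ 0.049
P(Urn VI | red) = 0.01/0.10086 ≈ 0.099
P(Urn I | red) = 0.00176/0.10086 ≈ 0.017

Urn II 0.490, Urn IV 0.139, Urn III 0.206, Urn V 0.049, Urn VI 0.099, Urn I 0.017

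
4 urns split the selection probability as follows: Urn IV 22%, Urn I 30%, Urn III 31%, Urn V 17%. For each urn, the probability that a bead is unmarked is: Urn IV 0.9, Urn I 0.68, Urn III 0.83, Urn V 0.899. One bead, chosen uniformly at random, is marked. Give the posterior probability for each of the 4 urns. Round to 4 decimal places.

Taking complements, P(marked | each) = Urn IV 0.1, Urn I 0.32, Urn III 0.17, Urn V 0.101.
Compute prior × likelihood for every hypothesis:
  Urn IV: 0.22 × 0.1 = 0.022
  Urn I: 0.3 × 0.32 = 0.096
  Urn III: 0.31 × 0.17 = 0.0527
  Urn V: 0.17 × 0.101 = 0.01717
Total = 0.18787.
P(Urn IV | marked) = 0.022/0.18787 ≈ 0.1171
P(Urn I | marked) = 0.096/0.18787 ≈ 0.5110
P(Urn III | marked) = 0.0527/0.18787 ≈ 0.2805
P(Urn V | marked) = 0.01717/0.18787 ≈ 0.0914
(Check: 0.1171+0.5110+0.2805+0.0914 = 1.0000.)

Urn IV 0.1171, Urn I 0.5110, Urn III 0.2805, Urn V 0.0914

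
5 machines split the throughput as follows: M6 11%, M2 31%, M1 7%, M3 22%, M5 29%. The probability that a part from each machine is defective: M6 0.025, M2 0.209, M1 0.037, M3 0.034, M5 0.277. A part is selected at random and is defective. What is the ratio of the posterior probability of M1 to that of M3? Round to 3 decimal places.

Unnormalized posteriors (prior × likelihood):
  M6: 0.11 × 0.025 = 0.00275
  M2: 0.31 × 0.209 = 0.06479
  M1: 0.07 × 0.037 = 0.00259
  M3: 0.22 × 0.034 = 0.00748
  M5: 0.29 × 0.277 = 0.08033
Normalizing constant = 0.15794.
The ratio is 0.00259 / 0.00748 (the normalizer cancels) = 0.346.

0.346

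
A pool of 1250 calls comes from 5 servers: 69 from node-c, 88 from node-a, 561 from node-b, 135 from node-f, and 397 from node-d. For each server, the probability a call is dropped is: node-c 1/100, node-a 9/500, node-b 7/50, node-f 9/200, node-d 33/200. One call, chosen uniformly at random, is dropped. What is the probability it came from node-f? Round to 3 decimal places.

Prior × likelihood for each hypothesis:
  node-c: 0.0552 × 0.01 = 0.000552
  node-a: 0.0704 × 0.018 = 0.0012672
  node-b: 0.4488 × 0.14 = 0.062832
  node-f: 0.108 × 0.045 = 0.00486
  node-d: 0.3176 × 0.165 = 0.052404
Total = 0.1219152.
P(node-f | evidence) = 0.00486 / 0.1219152 ≈ 0.040.

0.040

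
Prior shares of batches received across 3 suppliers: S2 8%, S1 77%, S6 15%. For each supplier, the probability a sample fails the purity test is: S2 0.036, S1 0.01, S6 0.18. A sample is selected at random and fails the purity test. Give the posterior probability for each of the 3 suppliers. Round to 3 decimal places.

S2 0.077, S1 0.205, S6 0.718

Compute prior × likelihood for every hypothesis:
  S2: 0.08 × 0.036 = 0.00288
  S1: 0.77 × 0.01 = 0.0077
  S6: 0.15 × 0.18 = 0.027
Sum = 0.03758.
P(S2 | off-spec) = 0.00288/0.03758 ≈ 0.077
P(S1 | off-spec) = 0.0077/0.03758 ≈ 0.205
P(S6 | off-spec) = 0.027/0.03758 ≈ 0.718
(Check: 0.077+0.205+0.718 = 1.000.)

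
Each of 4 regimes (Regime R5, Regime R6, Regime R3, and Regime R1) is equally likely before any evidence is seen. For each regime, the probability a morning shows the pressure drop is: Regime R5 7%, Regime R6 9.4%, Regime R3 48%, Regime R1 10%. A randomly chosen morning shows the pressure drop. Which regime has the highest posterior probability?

Since the prior is uniform, the posterior is proportional to the likelihood:
  Regime R5: 0.07
  Regime R6: 0.094
  Regime R3: 0.48
  Regime R1: 0.1
Normalizing constant = 0.744.
Largest term belongs to Regime R3, so Regime R3 is most probable.

Regime R3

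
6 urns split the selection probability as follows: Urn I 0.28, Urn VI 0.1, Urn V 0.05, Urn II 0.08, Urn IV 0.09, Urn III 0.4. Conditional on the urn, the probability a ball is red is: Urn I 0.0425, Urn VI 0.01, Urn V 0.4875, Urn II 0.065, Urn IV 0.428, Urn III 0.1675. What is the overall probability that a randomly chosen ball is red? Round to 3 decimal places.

0.148

By Bayes' rule, posterior ∝ prior × likelihood:
  Urn I: 0.28 × 0.0425 = 0.0119
  Urn VI: 0.1 × 0.01 = 0.001
  Urn V: 0.05 × 0.4875 = 0.024375
  Urn II: 0.08 × 0.065 = 0.0052
  Urn IV: 0.09 × 0.428 = 0.03852
  Urn III: 0.4 × 0.1675 = 0.067
P(red) = 0.0119 + 0.001 + 0.024375 + 0.0052 + 0.03852 + 0.067 = 0.147995 → 0.148.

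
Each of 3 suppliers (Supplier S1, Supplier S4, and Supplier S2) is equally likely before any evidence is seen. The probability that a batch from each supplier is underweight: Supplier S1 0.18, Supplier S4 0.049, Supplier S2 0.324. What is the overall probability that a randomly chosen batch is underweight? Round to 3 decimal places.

With a uniform prior (1/3 each), posterior ∝ likelihood:
  Supplier S1: 0.18
  Supplier S4: 0.049
  Supplier S2: 0.324
P(underweight) = (1/3) × (0.18 + 0.049 + 0.324) = 0.553/3 ≈ 0.184.

0.184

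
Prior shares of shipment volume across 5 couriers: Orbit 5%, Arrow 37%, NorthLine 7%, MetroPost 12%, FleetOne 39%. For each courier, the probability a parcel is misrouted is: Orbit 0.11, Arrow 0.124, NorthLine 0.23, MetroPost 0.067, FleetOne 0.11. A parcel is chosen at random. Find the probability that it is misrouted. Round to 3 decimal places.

0.118

Unnormalized posteriors (prior × likelihood):
  Orbit: 0.05 × 0.11 = 0.0055
  Arrow: 0.37 × 0.124 = 0.04588
  NorthLine: 0.07 × 0.23 = 0.0161
  MetroPost: 0.12 × 0.067 = 0.00804
  FleetOne: 0.39 × 0.11 = 0.0429
P(misrouted) = 0.0055 + 0.04588 + 0.0161 + 0.00804 + 0.0429 = 0.11842 → 0.118.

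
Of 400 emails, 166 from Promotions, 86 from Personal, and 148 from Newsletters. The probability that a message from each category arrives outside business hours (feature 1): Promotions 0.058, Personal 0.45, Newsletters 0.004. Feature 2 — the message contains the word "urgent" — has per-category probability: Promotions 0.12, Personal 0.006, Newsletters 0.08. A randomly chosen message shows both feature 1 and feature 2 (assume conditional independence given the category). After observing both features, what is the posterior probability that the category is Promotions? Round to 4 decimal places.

0.8052

Unnormalized posteriors (prior × likelihood):
  Promotions: 0.415 × 0.058 × 0.12 = 0.0028884
  Personal: 0.215 × 0.45 × 0.006 = 0.0005805
  Newsletters: 0.37 × 0.004 × 0.08 = 0.0001184
Total = 0.0035873.
P(Promotions | evidence) = 0.0028884 / 0.0035873 ≈ 0.8052.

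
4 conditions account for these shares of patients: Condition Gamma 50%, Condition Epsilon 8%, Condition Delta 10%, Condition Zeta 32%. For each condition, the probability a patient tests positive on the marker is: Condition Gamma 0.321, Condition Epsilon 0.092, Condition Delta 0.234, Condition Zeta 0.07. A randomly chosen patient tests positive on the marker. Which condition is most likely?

Condition Gamma

By Bayes' rule, posterior ∝ prior × likelihood:
  Condition Gamma: 0.5 × 0.321 = 0.1605
  Condition Epsilon: 0.08 × 0.092 = 0.00736
  Condition Delta: 0.1 × 0.234 = 0.0234
  Condition Zeta: 0.32 × 0.07 = 0.0224
Normalizing constant = 0.21366.
Largest term belongs to Condition Gamma, so Condition Gamma is most probable.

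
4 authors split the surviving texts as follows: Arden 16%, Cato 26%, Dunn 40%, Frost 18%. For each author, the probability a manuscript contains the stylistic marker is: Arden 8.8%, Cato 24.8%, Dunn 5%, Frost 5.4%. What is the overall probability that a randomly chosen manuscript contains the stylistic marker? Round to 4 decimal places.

Prior × likelihood for each hypothesis:
  Arden: 0.16 × 0.088 = 0.01408
  Cato: 0.26 × 0.248 = 0.06448
  Dunn: 0.4 × 0.05 = 0.02
  Frost: 0.18 × 0.054 = 0.00972
P(marker) = 0.01408 + 0.06448 + 0.02 + 0.00972 = 0.10828 → 0.1083.

0.1083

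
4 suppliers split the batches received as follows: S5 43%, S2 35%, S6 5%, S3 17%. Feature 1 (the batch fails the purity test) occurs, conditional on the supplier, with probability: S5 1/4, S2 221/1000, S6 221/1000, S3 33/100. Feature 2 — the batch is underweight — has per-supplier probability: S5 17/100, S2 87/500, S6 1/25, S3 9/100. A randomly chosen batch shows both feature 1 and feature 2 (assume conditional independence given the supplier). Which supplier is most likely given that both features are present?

Unnormalized posteriors (prior × likelihood):
  S5: 0.43 × 0.25 × 0.17 = 0.018275
  S2: 0.35 × 0.221 × 0.174 = 0.0134589
  S6: 0.05 × 0.221 × 0.04 = 0.000442
  S3: 0.17 × 0.33 × 0.09 = 0.005049
Total = 0.0372249.
Largest term belongs to S5, so S5 is most probable.

S5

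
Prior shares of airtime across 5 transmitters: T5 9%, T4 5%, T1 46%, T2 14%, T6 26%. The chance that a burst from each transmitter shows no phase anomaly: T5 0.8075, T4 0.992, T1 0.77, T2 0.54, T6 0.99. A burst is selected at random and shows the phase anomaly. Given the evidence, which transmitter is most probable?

Taking complements, P(anomaly | each) = T5 0.1925, T4 0.008, T1 0.23, T2 0.46, T6 0.01.
Unnormalized posteriors (prior × likelihood):
  T5: 0.09 × 0.1925 = 0.017325
  T4: 0.05 × 0.008 = 0.0004
  T1: 0.46 × 0.23 = 0.1058
  T2: 0.14 × 0.46 = 0.0644
  T6: 0.26 × 0.01 = 0.0026
Total = 0.190525.
Largest term belongs to T1, so T1 is most probable.

T1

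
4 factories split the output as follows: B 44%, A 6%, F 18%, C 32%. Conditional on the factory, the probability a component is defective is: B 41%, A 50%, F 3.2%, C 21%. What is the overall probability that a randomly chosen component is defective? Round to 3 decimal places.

Compute prior × likelihood for every hypothesis:
  B: 0.44 × 0.41 = 0.1804
  A: 0.06 × 0.5 = 0.03
  F: 0.18 × 0.032 = 0.00576
  C: 0.32 × 0.21 = 0.0672
P(defective) = 0.1804 + 0.03 + 0.00576 + 0.0672 = 0.28336 → 0.283.

0.283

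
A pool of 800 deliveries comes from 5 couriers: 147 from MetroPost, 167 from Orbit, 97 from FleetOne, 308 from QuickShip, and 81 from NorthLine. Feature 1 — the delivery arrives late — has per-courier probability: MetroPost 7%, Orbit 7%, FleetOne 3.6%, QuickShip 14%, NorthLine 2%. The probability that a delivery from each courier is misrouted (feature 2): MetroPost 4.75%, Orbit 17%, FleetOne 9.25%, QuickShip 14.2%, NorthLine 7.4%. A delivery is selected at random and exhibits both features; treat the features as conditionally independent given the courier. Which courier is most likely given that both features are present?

QuickShip

Prior × likelihood for each hypothesis:
  MetroPost: 0.18375 × 0.07 × 0.0475 = 0.00061096875
  Orbit: 0.20875 × 0.07 × 0.17 = 0.002484125
  FleetOne: 0.12125 × 0.036 × 0.0925 = 0.0004037625
  QuickShip: 0.385 × 0.14 × 0.142 = 0.0076538
  NorthLine: 0.10125 × 0.02 × 0.074 = 0.00014985
Normalizing constant = 0.01130250625.
Largest term belongs to QuickShip, so QuickShip is most probable.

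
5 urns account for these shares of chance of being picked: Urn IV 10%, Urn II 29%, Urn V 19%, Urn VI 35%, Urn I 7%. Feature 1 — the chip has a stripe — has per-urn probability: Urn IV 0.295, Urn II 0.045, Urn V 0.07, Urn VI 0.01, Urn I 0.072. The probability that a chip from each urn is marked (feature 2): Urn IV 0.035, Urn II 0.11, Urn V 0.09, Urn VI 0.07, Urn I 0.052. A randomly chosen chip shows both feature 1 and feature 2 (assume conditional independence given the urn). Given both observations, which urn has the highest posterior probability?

Urn II

By Bayes' rule, posterior ∝ prior × likelihood:
  Urn IV: 0.1 × 0.295 × 0.035 = 0.0010325
  Urn II: 0.29 × 0.045 × 0.11 = 0.0014355
  Urn V: 0.19 × 0.07 × 0.09 = 0.001197
  Urn VI: 0.35 × 0.01 × 0.07 = 0.000245
  Urn I: 0.07 × 0.072 × 0.052 = 0.00026208
Normalizing constant = 0.00417208.
Largest term belongs to Urn II, so Urn II is most probable.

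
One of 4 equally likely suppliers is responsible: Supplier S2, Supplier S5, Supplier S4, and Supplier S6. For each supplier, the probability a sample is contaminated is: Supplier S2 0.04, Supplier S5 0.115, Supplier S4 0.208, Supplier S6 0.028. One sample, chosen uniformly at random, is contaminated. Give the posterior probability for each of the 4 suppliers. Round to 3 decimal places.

Since the prior is uniform, the posterior is proportional to the likelihood:
  Supplier S2: 0.04
  Supplier S5: 0.115
  Supplier S4: 0.208
  Supplier S6: 0.028
Normalizing constant = 0.391.
P(Supplier S2 | contaminated) = 0.04/0.391 ≈ 0.102
P(Supplier S5 | contaminated) = 0.115/0.391 ≈ 0.294
P(Supplier S4 | contaminated) = 0.208/0.391 ≈ 0.532
P(Supplier S6 | contaminated) = 0.028/0.391 ≈ 0.072
(Check: 0.102+0.294+0.532+0.072 = 1.000.)

Supplier S2 0.102, Supplier S5 0.294, Supplier S4 0.532, Supplier S6 0.072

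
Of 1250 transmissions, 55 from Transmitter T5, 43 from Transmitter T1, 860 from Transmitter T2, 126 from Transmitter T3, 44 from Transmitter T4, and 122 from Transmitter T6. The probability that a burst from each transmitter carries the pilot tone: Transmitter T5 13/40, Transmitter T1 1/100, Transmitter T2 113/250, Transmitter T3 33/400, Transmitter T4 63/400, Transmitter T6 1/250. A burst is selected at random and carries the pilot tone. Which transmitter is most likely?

Transmitter T2

By Bayes' rule, posterior ∝ prior × likelihood:
  Transmitter T5: 0.044 × 0.325 = 0.0143
  Transmitter T1: 0.0344 × 0.01 = 0.000344
  Transmitter T2: 0.688 × 0.452 = 0.310976
  Transmitter T3: 0.1008 × 0.0825 = 0.008316
  Transmitter T4: 0.0352 × 0.1575 = 0.005544
  Transmitter T6: 0.0976 × 0.004 = 0.0003904
Total = 0.3398704.
Largest term belongs to Transmitter T2, so Transmitter T2 is most probable.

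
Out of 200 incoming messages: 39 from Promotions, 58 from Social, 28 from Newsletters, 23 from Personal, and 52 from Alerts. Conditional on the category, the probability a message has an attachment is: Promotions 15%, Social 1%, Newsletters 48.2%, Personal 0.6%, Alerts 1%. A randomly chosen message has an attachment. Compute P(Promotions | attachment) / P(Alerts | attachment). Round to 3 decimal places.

11.250

By Bayes' rule, posterior ∝ prior × likelihood:
  Promotions: 0.195 × 0.15 = 0.02925
  Social: 0.29 × 0.01 = 0.0029
  Newsletters: 0.14 × 0.482 = 0.06748
  Personal: 0.115 × 0.006 = 0.00069
  Alerts: 0.26 × 0.01 = 0.0026
Sum = 0.10292.
The ratio is 0.02925 / 0.0026 (the normalizer cancels) = 11.250.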